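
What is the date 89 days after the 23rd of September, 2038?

Sep has 30 days: +8 → Oct 1, 2038 (81 left).
Oct has 31 days: +31 → Nov 1, 2038 (50 left).
Nov has 30 days: +30 → Dec 1, 2038 (20 left).
+20 → Dec 21, 2038.

December 21, 2038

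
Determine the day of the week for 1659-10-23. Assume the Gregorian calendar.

Doomsday rule: the anchor day for the 1600s is Tuesday. For year 59: 59÷12 = 4 r 11, and 11÷4 = 2, so 4+11+2 = 17.
Tuesday + 17 ≡ Friday — that's 1659's doomsday.
In October the doomsday date is Oct 10.
Oct 23 is 13 days after Oct 10; 13 mod 7 = 6, so Friday + 6 = Thursday.

Thursday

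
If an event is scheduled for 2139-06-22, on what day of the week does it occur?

Monday

Doomsday rule: the anchor day for the 2100s is Sunday. For year 39: 39÷12 = 3 r 3, and 3÷4 = 0, so 3+3+0 = 6.
Sunday + 6 ≡ Saturday — that's 2139's doomsday.
In June the doomsday date is Jun 6.
Jun 22 is 16 days after Jun 6; 16 mod 7 = 2, so Saturday + 2 = Monday.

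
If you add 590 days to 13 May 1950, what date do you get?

December 24, 1951

+365 (one year) → May 13, 1951 (225 left).
May has 31 days: +19 → Jun 1, 1951 (206 left).
Jun has 30 days: +30 → Jul 1, 1951 (176 left).
Jul has 31 days: +31 → Aug 1, 1951 (145 left).
Aug has 31 days: +31 → Sep 1, 1951 (114 left).
Sep has 30 days: +30 → Oct 1, 1951 (84 left).
Oct has 31 days: +31 → Nov 1, 1951 (53 left).
Nov has 30 days: +30 → Dec 1, 1951 (23 left).
+23 → Dec 24, 1951.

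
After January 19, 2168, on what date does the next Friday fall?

January 22, 2168

Jan 19, 2168 is a Tuesday.
From Tuesday to the next Friday is 3 days.
Jan 19, 2168 + 3 = Jan 22, 2168.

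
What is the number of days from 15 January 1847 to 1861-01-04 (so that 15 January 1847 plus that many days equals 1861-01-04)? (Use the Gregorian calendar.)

Jan 15, 1847 → Jan 15, 1848: 365 days.
Jan 15, 1848 → Jan 15, 1849: 366 days (Feb 29, 1848 is in that span).
Jan 15, 1849 → Jan 15, 1850: 365 days.
Jan 15, 1850 → Jan 15, 1851: 365 days.
Jan 15, 1851 → Jan 15, 1852: 365 days.
Jan 15, 1852 → Jan 15, 1853: 366 days (Feb 29, 1852 is in that span).
Jan 15, 1853 → Jan 15, 1854: 365 days.
Jan 15, 1854 → Jan 15, 1855: 365 days.
Jan 15, 1855 → Jan 15, 1856: 365 days.
Jan 15, 1856 → Jan 15, 1857: 366 days (Feb 29, 1856 is in that span).
Jan 15, 1857 → Jan 15, 1858: 365 days.
Jan 15, 1858 → Jan 15, 1859: 365 days.
Jan 15, 1859 → Jan 15, 1860: 365 days.
Jan 15, 1860 → Feb 15, 1860: 31 days (January has 31).
Feb 15, 1860 → Mar 15, 1860: 29 days (February has 29).
Mar 15, 1860 → Apr 15, 1860: 31 days (March has 31).
Apr 15, 1860 → May 15, 1860: 30 days (April has 30).
May 15, 1860 → Jun 15, 1860: 31 days (May has 31).
Jun 15, 1860 → Jul 15, 1860: 30 days (June has 30).
Jul 15, 1860 → Aug 15, 1860: 31 days (July has 31).
Aug 15, 1860 → Sep 15, 1860: 31 days (August has 31).
Sep 15, 1860 → Oct 15, 1860: 30 days (September has 30).
Oct 15, 1860 → Nov 15, 1860: 31 days (October has 31).
Nov 15, 1860 → Dec 15, 1860: 30 days (November has 30).
Dec 15, 1860 → Jan 4, 1861: 20 days.
Total: 5103 days.

5103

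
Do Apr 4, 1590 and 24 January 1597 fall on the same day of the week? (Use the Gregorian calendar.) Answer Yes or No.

From Apr 4, 1590 to Jan 24, 1597 is 2487 days.
2487 mod 7 = 2, so they are different weekdays.
(Apr 4, 1590 is a Wednesday; Jan 24, 1597 is a Friday.)

No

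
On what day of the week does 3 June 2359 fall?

Wednesday

Doomsday rule: the anchor day for the 2300s is Wednesday. For year 59: 59÷12 = 4 r 11, and 11÷4 = 2, so 4+11+2 = 17.
Wednesday + 17 ≡ Saturday — that's 2359's doomsday.
In June the doomsday date is Jun 6.
Jun 3 is 3 days before Jun 6; 3 mod 7 = 3, so Saturday − 3 = Wednesday.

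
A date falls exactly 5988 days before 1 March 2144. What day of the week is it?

Mar 1, 2144 is a Sunday.
5988 mod 7 = 3, so 5988 days before a Sunday is Sunday − 3 = Thursday.

Thursday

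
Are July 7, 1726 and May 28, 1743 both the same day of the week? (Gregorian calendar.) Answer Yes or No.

From Jul 7, 1726 to May 28, 1743 is 6169 days.
6169 mod 7 = 2, so they are different weekdays.
(Jul 7, 1726 is a Sunday; May 28, 1743 is a Tuesday.)

No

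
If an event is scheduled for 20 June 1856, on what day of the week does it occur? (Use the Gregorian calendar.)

Doomsday rule: the anchor day for the 1800s is Friday. For year 56: 56÷12 = 4 r 8, and 8÷4 = 2, so 4+8+2 = 14.
Friday + 14 ≡ Friday — that's 1856's doomsday.
In June the doomsday date is Jun 6.
Jun 20 is 14 days after Jun 6; 14 mod 7 = 0, so Friday + 0 = Friday.

Friday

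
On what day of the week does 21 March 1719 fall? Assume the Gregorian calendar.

Tuesday

Doomsday rule: the anchor day for the 1700s is Sunday. For year 19: 19÷12 = 1 r 7, and 7÷4 = 1, so 1+7+1 = 9.
Sunday + 9 ≡ Tuesday — that's 1719's doomsday.
In March the doomsday date is Mar 14.
Mar 21 is 7 days after Mar 14; 7 mod 7 = 0, so Tuesday + 0 = Tuesday.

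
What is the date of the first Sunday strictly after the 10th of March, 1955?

Mar 10, 1955 is a Thursday.
From Thursday to the next Sunday is 3 days.
Mar 10, 1955 + 3 = Mar 13, 1955.

March 13, 1955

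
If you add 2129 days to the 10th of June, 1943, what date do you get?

April 8, 1949

+366 (one year; includes Feb 29, 1944) → Jun 10, 1944 (1763 left).
+365 (one year) → Jun 10, 1945 (1398 left).
+365 (one year) → Jun 10, 1946 (1033 left).
+365 (one year) → Jun 10, 1947 (668 left).
+366 (one year; includes Feb 29, 1948) → Jun 10, 1948 (302 left).
Jun has 30 days: +21 → Jul 1, 1948 (281 left).
Jul has 31 days: +31 → Aug 1, 1948 (250 left).
Aug has 31 days: +31 → Sep 1, 1948 (219 left).
Sep has 30 days: +30 → Oct 1, 1948 (189 left).
Oct has 31 days: +31 → Nov 1, 1948 (158 left).
Nov has 30 days: +30 → Dec 1, 1948 (128 left).
Dec has 31 days: +31 → Jan 1, 1949 (97 left).
Jan has 31 days: +31 → Feb 1, 1949 (66 left).
Feb has 28 days: +28 → Mar 1, 1949 (38 left).
Mar has 31 days: +31 → Apr 1, 1949 (7 left).
+7 → Apr 8, 1949.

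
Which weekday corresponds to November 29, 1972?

Wednesday

January 1, 1972 is a Saturday.
Jan 1, 1972 → Feb 1, 1972: 31 days (January has 31).
Feb 1, 1972 → Mar 1, 1972: 29 days (February has 29).
Mar 1, 1972 → Apr 1, 1972: 31 days (March has 31).
Apr 1, 1972 → May 1, 1972: 30 days (April has 30).
May 1, 1972 → Jun 1, 1972: 31 days (May has 31).
Jun 1, 1972 → Jul 1, 1972: 30 days (June has 30).
Jul 1, 1972 → Aug 1, 1972: 31 days (July has 31).
Aug 1, 1972 → Sep 1, 1972: 31 days (August has 31).
Sep 1, 1972 → Oct 1, 1972: 30 days (September has 30).
Oct 1, 1972 → Nov 1, 1972: 31 days (October has 31).
Nov 1, 1972 → Nov 29, 1972: 28 days.
Total: 333 days.
333 mod 7 = 4, so Saturday + 4 = Wednesday.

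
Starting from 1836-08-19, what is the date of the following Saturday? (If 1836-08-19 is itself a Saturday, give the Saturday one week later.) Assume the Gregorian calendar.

August 20, 1836

Aug 19, 1836 is a Friday.
From Friday to the next Saturday is 1 day.
Aug 19, 1836 + 1 = Aug 20, 1836.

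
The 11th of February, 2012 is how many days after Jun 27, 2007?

1690

Jun 27, 2007 → Jun 27, 2008: 366 days (Feb 29, 2008 is in that span).
Jun 27, 2008 → Jun 27, 2009: 365 days.
Jun 27, 2009 → Jun 27, 2010: 365 days.
Jun 27, 2010 → Jun 27, 2011: 365 days.
Jun 27, 2011 → Jul 27, 2011: 30 days (June has 30).
Jul 27, 2011 → Aug 27, 2011: 31 days (July has 31).
Aug 27, 2011 → Sep 27, 2011: 31 days (August has 31).
Sep 27, 2011 → Oct 27, 2011: 30 days (September has 30).
Oct 27, 2011 → Nov 27, 2011: 31 days (October has 31).
Nov 27, 2011 → Dec 27, 2011: 30 days (November has 30).
Dec 27, 2011 → Jan 27, 2012: 31 days (December has 31).
Jan 27, 2012 → Feb 11, 2012: 15 days.
Total: 1690 days.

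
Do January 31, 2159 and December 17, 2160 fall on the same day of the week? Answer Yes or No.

From Jan 31, 2159 to Dec 17, 2160 is 686 days.
686 mod 7 = 0, so they are the same weekday.
(Jan 31, 2159 is a Wednesday; Dec 17, 2160 is a Wednesday.)

Yes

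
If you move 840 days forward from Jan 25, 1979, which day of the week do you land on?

Jan 25, 1979 is a Thursday.
840 mod 7 = 0, so 840 days after a Thursday is Thursday + 0 = Thursday.

Thursday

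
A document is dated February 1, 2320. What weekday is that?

Sunday

Doomsday rule: the anchor day for the 2300s is Wednesday. For year 20: 20÷12 = 1 r 8, and 8÷4 = 2, so 1+8+2 = 11.
Wednesday + 11 ≡ Sunday — that's 2320's doomsday.
In February the doomsday date is Feb 29 (2320 is a leap year (divisible by 4)).
Feb 1 is 28 days before Feb 29; 28 mod 7 = 0, so Sunday − 0 = Sunday.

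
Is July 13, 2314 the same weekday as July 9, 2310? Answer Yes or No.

No

From Jul 9, 2310 to Jul 13, 2314 is 1465 days.
1465 mod 7 = 2, so they are different weekdays.
(Jul 9, 2310 is a Saturday; Jul 13, 2314 is a Monday.)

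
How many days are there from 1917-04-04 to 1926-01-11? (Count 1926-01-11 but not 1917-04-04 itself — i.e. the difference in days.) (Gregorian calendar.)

Apr 4, 1917 → Apr 4, 1918: 365 days.
Apr 4, 1918 → Apr 4, 1919: 365 days.
Apr 4, 1919 → Apr 4, 1920: 366 days (Feb 29, 1920 is in that span).
Apr 4, 1920 → Apr 4, 1921: 365 days.
Apr 4, 1921 → Apr 4, 1922: 365 days.
Apr 4, 1922 → Apr 4, 1923: 365 days.
Apr 4, 1923 → Apr 4, 1924: 366 days (Feb 29, 1924 is in that span).
Apr 4, 1924 → Apr 4, 1925: 365 days.
Apr 4, 1925 → May 4, 1925: 30 days (April has 30).
May 4, 1925 → Jun 4, 1925: 31 days (May has 31).
Jun 4, 1925 → Jul 4, 1925: 30 days (June has 30).
Jul 4, 1925 → Aug 4, 1925: 31 days (July has 31).
Aug 4, 1925 → Sep 4, 1925: 31 days (August has 31).
Sep 4, 1925 → Oct 4, 1925: 30 days (September has 30).
Oct 4, 1925 → Nov 4, 1925: 31 days (October has 31).
Nov 4, 1925 → Dec 4, 1925: 30 days (November has 30).
Dec 4, 1925 → Jan 4, 1926: 31 days (December has 31).
Jan 4, 1926 → Jan 11, 1926: 7 days.
Total: 3204 days.

3204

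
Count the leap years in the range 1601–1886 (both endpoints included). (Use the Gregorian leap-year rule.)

69

Multiples of 4 in [1601,1886]: 71.
Of those, multiples of 100: 2 (not leap unless ÷400).
Multiples of 400: 0.
Leap years = 71 − 2 + 0 = 69.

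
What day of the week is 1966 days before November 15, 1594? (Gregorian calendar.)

Wednesday

Nov 15, 1594 is a Tuesday.
1966 mod 7 = 6, so 1966 days before a Tuesday is Tuesday − 6 = Wednesday.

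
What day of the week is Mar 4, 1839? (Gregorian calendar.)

Monday

Doomsday rule: the anchor day for the 1800s is Friday. For year 39: 39÷12 = 3 r 3, and 3÷4 = 0, so 3+3+0 = 6.
Friday + 6 ≡ Thursday — that's 1839's doomsday.
In March the doomsday date is Mar 14.
Mar 4 is 10 days before Mar 14; 10 mod 7 = 3, so Thursday − 3 = Monday.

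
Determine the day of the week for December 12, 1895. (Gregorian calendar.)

Thursday

January 1, 1895 is a Tuesday.
Jan 1, 1895 → Feb 1, 1895: 31 days (January has 31).
Feb 1, 1895 → Mar 1, 1895: 28 days (February has 28).
Mar 1, 1895 → Apr 1, 1895: 31 days (March has 31).
Apr 1, 1895 → May 1, 1895: 30 days (April has 30).
May 1, 1895 → Jun 1, 1895: 31 days (May has 31).
Jun 1, 1895 → Jul 1, 1895: 30 days (June has 30).
Jul 1, 1895 → Aug 1, 1895: 31 days (July has 31).
Aug 1, 1895 → Sep 1, 1895: 31 days (August has 31).
Sep 1, 1895 → Oct 1, 1895: 30 days (September has 30).
Oct 1, 1895 → Nov 1, 1895: 31 days (October has 31).
Nov 1, 1895 → Dec 1, 1895: 30 days (November has 30).
Dec 1, 1895 → Dec 12, 1895: 11 days.
Total: 345 days.
345 mod 7 = 2, so Tuesday + 2 = Thursday.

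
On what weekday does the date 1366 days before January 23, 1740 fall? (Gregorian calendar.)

Jan 23, 1740 is a Saturday.
1366 mod 7 = 1, so 1366 days before a Saturday is Saturday − 1 = Friday.

Friday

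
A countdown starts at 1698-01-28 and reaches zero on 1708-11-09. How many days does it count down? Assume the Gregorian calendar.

3937

Jan 28, 1698 → Jan 28, 1699: 365 days.
Jan 28, 1699 → Jan 28, 1700: 365 days.
Jan 28, 1700 → Jan 28, 1701: 365 days.
Jan 28, 1701 → Jan 28, 1702: 365 days.
Jan 28, 1702 → Jan 28, 1703: 365 days.
Jan 28, 1703 → Jan 28, 1704: 365 days.
Jan 28, 1704 → Jan 28, 1705: 366 days (Feb 29, 1704 is in that span).
Jan 28, 1705 → Jan 28, 1706: 365 days.
Jan 28, 1706 → Jan 28, 1707: 365 days.
Jan 28, 1707 → Jan 28, 1708: 365 days.
Jan 28, 1708 → Feb 28, 1708: 31 days (January has 31).
Feb 28, 1708 → Mar 28, 1708: 29 days (February has 29).
Mar 28, 1708 → Apr 28, 1708: 31 days (March has 31).
Apr 28, 1708 → May 28, 1708: 30 days (April has 30).
May 28, 1708 → Jun 28, 1708: 31 days (May has 31).
Jun 28, 1708 → Jul 28, 1708: 30 days (June has 30).
Jul 28, 1708 → Aug 28, 1708: 31 days (July has 31).
Aug 28, 1708 → Sep 28, 1708: 31 days (August has 31).
Sep 28, 1708 → Oct 28, 1708: 30 days (September has 30).
Oct 28, 1708 → Nov 9, 1708: 12 days.
Total: 3937 days.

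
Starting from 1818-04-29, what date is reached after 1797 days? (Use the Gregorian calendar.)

March 31, 1823

+365 (one year) → Apr 29, 1819 (1432 left).
+366 (one year; includes Feb 29, 1820) → Apr 29, 1820 (1066 left).
+365 (one year) → Apr 29, 1821 (701 left).
+365 (one year) → Apr 29, 1822 (336 left).
Apr has 30 days: +2 → May 1, 1822 (334 left).
May has 31 days: +31 → Jun 1, 1822 (303 left).
Jun has 30 days: +30 → Jul 1, 1822 (273 left).
Jul has 31 days: +31 → Aug 1, 1822 (242 left).
Aug has 31 days: +31 → Sep 1, 1822 (211 left).
Sep has 30 days: +30 → Oct 1, 1822 (181 left).
Oct has 31 days: +31 → Nov 1, 1822 (150 left).
Nov has 30 days: +30 → Dec 1, 1822 (120 left).
Dec has 31 days: +31 → Jan 1, 1823 (89 left).
Jan has 31 days: +31 → Feb 1, 1823 (58 left).
Feb has 28 days: +28 → Mar 1, 1823 (30 left).
+30 → Mar 31, 1823.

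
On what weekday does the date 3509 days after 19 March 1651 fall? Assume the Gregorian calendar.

Tuesday

First find the weekday of Mar 19, 1651. Doomsday rule: the anchor day for the 1600s is Tuesday. For year 51: 51÷12 = 4 r 3, and 3÷4 = 0, so 4+3+0 = 7.
Tuesday + 7 ≡ Tuesday — that's 1651's doomsday.
In March the doomsday date is Mar 14.
Mar 19 is 5 days after Mar 14; 5 mod 7 = 5, so Tuesday + 5 = Sunday.
3509 mod 7 = 2, so 3509 days after a Sunday is Sunday + 2 = Tuesday.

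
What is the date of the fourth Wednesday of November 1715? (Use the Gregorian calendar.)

November 27, 1715

November 1, 1715 is a Friday.
The first Wednesday is therefore November 6 (5 days later).
The fourth Wednesday is 6 + 3×7 = November 27.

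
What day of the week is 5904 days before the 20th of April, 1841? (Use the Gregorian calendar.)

Apr 20, 1841 is a Tuesday.
5904 mod 7 = 3, so 5904 days before a Tuesday is Tuesday − 3 = Saturday.

Saturday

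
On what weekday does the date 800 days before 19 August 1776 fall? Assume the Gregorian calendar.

Aug 19, 1776 is a Monday.
800 mod 7 = 2, so 800 days before a Monday is Monday − 2 = Saturday.

Saturday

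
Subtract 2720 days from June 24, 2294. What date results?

−365 (one year) → Jun 24, 2293 (2355 left).
−365 (one year) → Jun 24, 2292 (1990 left).
−366 (one year; includes Feb 29, 2292) → Jun 24, 2291 (1624 left).
−365 (one year) → Jun 24, 2290 (1259 left).
−365 (one year) → Jun 24, 2289 (894 left).
−365 (one year) → Jun 24, 2288 (529 left).
−366 (one year; includes Feb 29, 2288) → Jun 24, 2287 (163 left).
−24 → May 31, 2287 (end of May, 31 days; 139 left).
−31 → Apr 30, 2287 (end of Apr, 30 days; 108 left).
−30 → Mar 31, 2287 (end of Mar, 31 days; 78 left).
−31 → Feb 28, 2287 (end of Feb, 28 days; 47 left).
−28 → Jan 31, 2287 (end of Jan, 31 days; 19 left).
−19 → Jan 12, 2287.

January 12, 2287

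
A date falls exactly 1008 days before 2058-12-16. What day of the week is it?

First find the weekday of Dec 16, 2058. Doomsday rule: the anchor day for the 2000s is Tuesday. For year 58: 58÷12 = 4 r 10, and 10÷4 = 2, so 4+10+2 = 16.
Tuesday + 16 ≡ Thursday — that's 2058's doomsday.
In December the doomsday date is Dec 12.
Dec 16 is 4 days after Dec 12; 4 mod 7 = 4, so Thursday + 4 = Monday.
1008 mod 7 = 0, so 1008 days before a Monday is Monday − 0 = Monday.

Monday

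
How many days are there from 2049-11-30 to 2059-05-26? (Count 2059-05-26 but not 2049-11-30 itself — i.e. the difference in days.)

Nov 30, 2049 → Nov 30, 2050: 365 days.
Nov 30, 2050 → Nov 30, 2051: 365 days.
Nov 30, 2051 → Nov 30, 2052: 366 days (Feb 29, 2052 is in that span).
Nov 30, 2052 → Nov 30, 2053: 365 days.
Nov 30, 2053 → Nov 30, 2054: 365 days.
Nov 30, 2054 → Nov 30, 2055: 365 days.
Nov 30, 2055 → Nov 30, 2056: 366 days (Feb 29, 2056 is in that span).
Nov 30, 2056 → Nov 30, 2057: 365 days.
Nov 30, 2057 → Nov 30, 2058: 365 days.
Nov 30, 2058 → Dec 30, 2058: 30 days (November has 30).
Dec 30, 2058 → Jan 30, 2059: 31 days (December has 31).
Jan 30, 2059 → Feb 28, 2059: 29 days (January has 31).
Feb 28, 2059 → Mar 28, 2059: 28 days (February has 28).
Mar 28, 2059 → Apr 28, 2059: 31 days (March has 31).
Apr 28, 2059 → May 26, 2059: 28 days.
Total: 3464 days.

3464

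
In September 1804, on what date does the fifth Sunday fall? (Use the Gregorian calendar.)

September 1, 1804 is a Saturday.
The first Sunday is therefore September 2 (1 days later).
The fifth Sunday is 2 + 4×7 = September 30.

September 30, 1804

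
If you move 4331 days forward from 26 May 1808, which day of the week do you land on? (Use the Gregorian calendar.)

Tuesday

First find the weekday of May 26, 1808. Doomsday rule: the anchor day for the 1800s is Friday. For year 08: 8÷12 = 0 r 8, and 8÷4 = 2, so 0+8+2 = 10.
Friday + 10 ≡ Monday — that's 1808's doomsday.
In May the doomsday date is May 9.
May 26 is 17 days after May 9; 17 mod 7 = 3, so Monday + 3 = Thursday.
4331 mod 7 = 5, so 4331 days after a Thursday is Thursday + 5 = Tuesday.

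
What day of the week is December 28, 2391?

Saturday

Doomsday rule: the anchor day for the 2300s is Wednesday. For year 91: 91÷12 = 7 r 7, and 7÷4 = 1, so 7+7+1 = 15.
Wednesday + 15 ≡ Thursday — that's 2391's doomsday.
In December the doomsday date is Dec 12.
Dec 28 is 16 days after Dec 12; 16 mod 7 = 2, so Thursday + 2 = Saturday.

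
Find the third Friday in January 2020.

January 1, 2020 is a Wednesday.
The first Friday is therefore January 3 (2 days later).
The third Friday is 3 + 2×7 = January 17.

January 17, 2020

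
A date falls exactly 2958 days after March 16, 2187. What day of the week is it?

Tuesday

First find the weekday of Mar 16, 2187. Doomsday rule: the anchor day for the 2100s is Sunday. For year 87: 87÷12 = 7 r 3, and 3÷4 = 0, so 7+3+0 = 10.
Sunday + 10 ≡ Wednesday — that's 2187's doomsday.
In March the doomsday date is Mar 14.
Mar 16 is 2 days after Mar 14; 2 mod 7 = 2, so Wednesday + 2 = Friday.
2958 mod 7 = 4, so 2958 days after a Friday is Friday + 4 = Tuesday.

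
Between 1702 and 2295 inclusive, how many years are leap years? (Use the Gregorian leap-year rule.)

144

Multiples of 4 in [1702,2295]: 148.
Of those, multiples of 100: 5 (not leap unless ÷400).
Multiples of 400: 1.
Leap years = 148 − 5 + 1 = 144.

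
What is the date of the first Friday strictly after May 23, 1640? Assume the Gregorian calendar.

May 23, 1640 is a Wednesday.
From Wednesday to the next Friday is 2 days.
May 23, 1640 + 2 = May 25, 1640.

May 25, 1640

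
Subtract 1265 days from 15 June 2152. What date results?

−366 (one year; includes Feb 29, 2152) → Jun 15, 2151 (899 left).
−365 (one year) → Jun 15, 2150 (534 left).
−365 (one year) → Jun 15, 2149 (169 left).
−15 → May 31, 2149 (end of May, 31 days; 154 left).
−31 → Apr 30, 2149 (end of Apr, 30 days; 123 left).
−30 → Mar 31, 2149 (end of Mar, 31 days; 93 left).
−31 → Feb 28, 2149 (end of Feb, 28 days; 62 left).
−28 → Jan 31, 2149 (end of Jan, 31 days; 34 left).
−31 → Dec 31, 2148 (end of Dec, 31 days; 3 left).
−3 → Dec 28, 2148.

December 28, 2148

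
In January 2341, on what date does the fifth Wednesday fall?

January 1, 2341 is a Wednesday.
The first Wednesday is therefore January 1 (same day).
The fifth Wednesday is 1 + 4×7 = January 29.

January 29, 2341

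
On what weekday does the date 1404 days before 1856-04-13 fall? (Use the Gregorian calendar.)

Apr 13, 1856 is a Sunday.
1404 mod 7 = 4, so 1404 days before a Sunday is Sunday − 4 = Wednesday.

Wednesday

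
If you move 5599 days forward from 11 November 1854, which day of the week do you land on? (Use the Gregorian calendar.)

Friday

Nov 11, 1854 is a Saturday.
5599 mod 7 = 6, so 5599 days after a Saturday is Saturday + 6 = Friday.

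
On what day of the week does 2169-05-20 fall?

Saturday

Doomsday rule: the anchor day for the 2100s is Sunday. For year 69: 69÷12 = 5 r 9, and 9÷4 = 2, so 5+9+2 = 16.
Sunday + 16 ≡ Tuesday — that's 2169's doomsday.
In May the doomsday date is May 9.
May 20 is 11 days after May 9; 11 mod 7 = 4, so Tuesday + 4 = Saturday.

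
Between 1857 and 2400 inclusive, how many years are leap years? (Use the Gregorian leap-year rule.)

132

Multiples of 4 in [1857,2400]: 136.
Of those, multiples of 100: 6 (not leap unless ÷400).
Multiples of 400: 2.
Leap years = 136 − 6 + 2 = 132.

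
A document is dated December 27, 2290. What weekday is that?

Saturday

Doomsday rule: the anchor day for the 2200s is Friday. For year 90: 90÷12 = 7 r 6, and 6÷4 = 1, so 7+6+1 = 14.
Friday + 14 ≡ Friday — that's 2290's doomsday.
In December the doomsday date is Dec 12.
Dec 27 is 15 days after Dec 12; 15 mod 7 = 1, so Friday + 1 = Saturday.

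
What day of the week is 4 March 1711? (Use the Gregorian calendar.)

Wednesday

Doomsday rule: the anchor day for the 1700s is Sunday. For year 11: 11÷12 = 0 r 11, and 11÷4 = 2, so 0+11+2 = 13.
Sunday + 13 ≡ Saturday — that's 1711's doomsday.
In March the doomsday date is Mar 14.
Mar 4 is 10 days before Mar 14; 10 mod 7 = 3, so Saturday − 3 = Wednesday.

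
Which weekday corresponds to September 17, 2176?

Doomsday rule: the anchor day for the 2100s is Sunday. For year 76: 76÷12 = 6 r 4, and 4÷4 = 1, so 6+4+1 = 11.
Sunday + 11 ≡ Thursday — that's 2176's doomsday.
In September the doomsday date is Sep 5.
Sep 17 is 12 days after Sep 5; 12 mod 7 = 5, so Thursday + 5 = Tuesday.

Tuesday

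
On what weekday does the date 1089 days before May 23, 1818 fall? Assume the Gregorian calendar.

May 23, 1818 is a Saturday.
1089 mod 7 = 4, so 1089 days before a Saturday is Saturday − 4 = Tuesday.

Tuesday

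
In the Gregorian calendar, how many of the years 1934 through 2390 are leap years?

111

Multiples of 4 in [1934,2390]: 114.
Of those, multiples of 100: 4 (not leap unless ÷400).
Multiples of 400: 1.
Leap years = 114 − 4 + 1 = 111.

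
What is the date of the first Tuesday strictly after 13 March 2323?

Mar 13, 2323 is a Tuesday.
From Tuesday to the next Tuesday is 7 days.
Mar 13, 2323 + 7 = Mar 20, 2323.

March 20, 2323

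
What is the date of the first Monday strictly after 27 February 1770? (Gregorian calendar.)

March 5, 1770

Feb 27, 1770 is a Tuesday.
From Tuesday to the next Monday is 6 days.
Feb 27, 1770 + 6 = Mar 5, 1770.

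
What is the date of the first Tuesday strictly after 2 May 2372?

May 2, 2372 is a Tuesday.
From Tuesday to the next Tuesday is 7 days.
May 2, 2372 + 7 = May 9, 2372.

May 9, 2372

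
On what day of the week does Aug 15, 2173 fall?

Sunday

Doomsday rule: the anchor day for the 2100s is Sunday. For year 73: 73÷12 = 6 r 1, and 1÷4 = 0, so 6+1+0 = 7.
Sunday + 7 ≡ Sunday — that's 2173's doomsday.
In August the doomsday date is Aug 8.
Aug 15 is 7 days after Aug 8; 7 mod 7 = 0, so Sunday + 0 = Sunday.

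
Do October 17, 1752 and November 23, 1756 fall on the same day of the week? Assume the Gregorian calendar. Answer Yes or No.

Yes

From Oct 17, 1752 to Nov 23, 1756 is 1498 days.
1498 mod 7 = 0, so they are the same weekday.
(Oct 17, 1752 is a Tuesday; Nov 23, 1756 is a Tuesday.)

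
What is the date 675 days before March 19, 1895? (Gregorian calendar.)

−365 (one year) → Mar 19, 1894 (310 left).
−19 → Feb 28, 1894 (end of Feb, 28 days; 291 left).
−28 → Jan 31, 1894 (end of Jan, 31 days; 263 left).
−31 → Dec 31, 1893 (end of Dec, 31 days; 232 left).
−31 → Nov 30, 1893 (end of Nov, 30 days; 201 left).
−30 → Oct 31, 1893 (end of Oct, 31 days; 171 left).
−31 → Sep 30, 1893 (end of Sep, 30 days; 140 left).
−30 → Aug 31, 1893 (end of Aug, 31 days; 110 left).
−31 → Jul 31, 1893 (end of Jul, 31 days; 79 left).
−31 → Jun 30, 1893 (end of Jun, 30 days; 48 left).
−30 → May 31, 1893 (end of May, 31 days; 18 left).
−18 → May 13, 1893.

May 13, 1893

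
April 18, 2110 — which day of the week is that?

January 1, 2110 is a Wednesday.
Jan 1, 2110 → Feb 1, 2110: 31 days (January has 31).
Feb 1, 2110 → Mar 1, 2110: 28 days (February has 28).
Mar 1, 2110 → Apr 1, 2110: 31 days (March has 31).
Apr 1, 2110 → Apr 18, 2110: 17 days.
Total: 107 days.
107 mod 7 = 2, so Wednesday + 2 = Friday.

Friday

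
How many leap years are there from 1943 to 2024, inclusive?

Multiples of 4 in [1943,2024]: 21.
Of those, multiples of 100: 1 (not leap unless ÷400).
Multiples of 400: 1.
Leap years = 21 − 1 + 1 = 21.

21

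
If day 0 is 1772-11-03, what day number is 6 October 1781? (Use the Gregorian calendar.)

Nov 3, 1772 → Nov 3, 1773: 365 days.
Nov 3, 1773 → Nov 3, 1774: 365 days.
Nov 3, 1774 → Nov 3, 1775: 365 days.
Nov 3, 1775 → Nov 3, 1776: 366 days (Feb 29, 1776 is in that span).
Nov 3, 1776 → Nov 3, 1777: 365 days.
Nov 3, 1777 → Nov 3, 1778: 365 days.
Nov 3, 1778 → Nov 3, 1779: 365 days.
Nov 3, 1779 → Nov 3, 1780: 366 days (Feb 29, 1780 is in that span).
Nov 3, 1780 → Dec 3, 1780: 30 days (November has 30).
Dec 3, 1780 → Jan 3, 1781: 31 days (December has 31).
Jan 3, 1781 → Feb 3, 1781: 31 days (January has 31).
Feb 3, 1781 → Mar 3, 1781: 28 days (February has 28).
Mar 3, 1781 → Apr 3, 1781: 31 days (March has 31).
Apr 3, 1781 → May 3, 1781: 30 days (April has 30).
May 3, 1781 → Jun 3, 1781: 31 days (May has 31).
Jun 3, 1781 → Jul 3, 1781: 30 days (June has 30).
Jul 3, 1781 → Aug 3, 1781: 31 days (July has 31).
Aug 3, 1781 → Sep 3, 1781: 31 days (August has 31).
Sep 3, 1781 → Oct 3, 1781: 30 days (September has 30).
Oct 3, 1781 → Oct 6, 1781: 3 days.
Total: 3259 days.

3259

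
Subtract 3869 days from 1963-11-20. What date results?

−365 (one year) → Nov 20, 1962 (3504 left).
−365 (one year) → Nov 20, 1961 (3139 left).
−365 (one year) → Nov 20, 1960 (2774 left).
−366 (one year; includes Feb 29, 1960) → Nov 20, 1959 (2408 left).
−365 (one year) → Nov 20, 1958 (2043 left).
−365 (one year) → Nov 20, 1957 (1678 left).
−365 (one year) → Nov 20, 1956 (1313 left).
−366 (one year; includes Feb 29, 1956) → Nov 20, 1955 (947 left).
−365 (one year) → Nov 20, 1954 (582 left).
−365 (one year) → Nov 20, 1953 (217 left).
−20 → Oct 31, 1953 (end of Oct, 31 days; 197 left).
−31 → Sep 30, 1953 (end of Sep, 30 days; 166 left).
−30 → Aug 31, 1953 (end of Aug, 31 days; 136 left).
−31 → Jul 31, 1953 (end of Jul, 31 days; 105 left).
−31 → Jun 30, 1953 (end of Jun, 30 days; 74 left).
−30 → May 31, 1953 (end of May, 31 days; 44 left).
−31 → Apr 30, 1953 (end of Apr, 30 days; 13 left).
−13 → Apr 17, 1953.

April 17, 1953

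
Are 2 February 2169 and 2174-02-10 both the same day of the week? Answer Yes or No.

From Feb 2, 2169 to Feb 10, 2174 is 1834 days.
1834 mod 7 = 0, so they are the same weekday.
(Feb 2, 2169 is a Thursday; Feb 10, 2174 is a Thursday.)

Yes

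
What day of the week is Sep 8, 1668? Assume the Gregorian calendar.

Saturday

Doomsday rule: the anchor day for the 1600s is Tuesday. For year 68: 68÷12 = 5 r 8, and 8÷4 = 2, so 5+8+2 = 15.
Tuesday + 15 ≡ Wednesday — that's 1668's doomsday.
In September the doomsday date is Sep 5.
Sep 8 is 3 days after Sep 5; 3 mod 7 = 3, so Wednesday + 3 = Saturday.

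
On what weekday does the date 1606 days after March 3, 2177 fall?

Mar 3, 2177 is a Monday.
1606 mod 7 = 3, so 1606 days after a Monday is Monday + 3 = Thursday.

Thursday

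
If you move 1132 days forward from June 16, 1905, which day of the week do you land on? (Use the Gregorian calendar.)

First find the weekday of Jun 16, 1905. Doomsday rule: the anchor day for the 1900s is Wednesday. For year 05: 5÷12 = 0 r 5, and 5÷4 = 1, so 0+5+1 = 6.
Wednesday + 6 ≡ Tuesday — that's 1905's doomsday.
In June the doomsday date is Jun 6.
Jun 16 is 10 days after Jun 6; 10 mod 7 = 3, so Tuesday + 3 = Friday.
1132 mod 7 = 5, so 1132 days after a Friday is Friday + 5 = Wednesday.

Wednesday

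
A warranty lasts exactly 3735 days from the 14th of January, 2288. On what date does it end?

April 6, 2298

+366 (one year; includes Feb 29, 2288) → Jan 14, 2289 (3369 left).
+365 (one year) → Jan 14, 2290 (3004 left).
+365 (one year) → Jan 14, 2291 (2639 left).
+365 (one year) → Jan 14, 2292 (2274 left).
+366 (one year; includes Feb 29, 2292) → Jan 14, 2293 (1908 left).
+365 (one year) → Jan 14, 2294 (1543 left).
+365 (one year) → Jan 14, 2295 (1178 left).
+365 (one year) → Jan 14, 2296 (813 left).
+366 (one year; includes Feb 29, 2296) → Jan 14, 2297 (447 left).
+365 (one year) → Jan 14, 2298 (82 left).
Jan has 31 days: +18 → Feb 1, 2298 (64 left).
Feb has 28 days: +28 → Mar 1, 2298 (36 left).
Mar has 31 days: +31 → Apr 1, 2298 (5 left).
+5 → Apr 6, 2298.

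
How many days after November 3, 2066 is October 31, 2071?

1823

Nov 3, 2066 → Nov 3, 2067: 365 days.
Nov 3, 2067 → Nov 3, 2068: 366 days (Feb 29, 2068 is in that span).
Nov 3, 2068 → Nov 3, 2069: 365 days.
Nov 3, 2069 → Nov 3, 2070: 365 days.
Nov 3, 2070 → Dec 3, 2070: 30 days (November has 30).
Dec 3, 2070 → Jan 3, 2071: 31 days (December has 31).
Jan 3, 2071 → Feb 3, 2071: 31 days (January has 31).
Feb 3, 2071 → Mar 3, 2071: 28 days (February has 28).
Mar 3, 2071 → Apr 3, 2071: 31 days (March has 31).
Apr 3, 2071 → May 3, 2071: 30 days (April has 30).
May 3, 2071 → Jun 3, 2071: 31 days (May has 31).
Jun 3, 2071 → Jul 3, 2071: 30 days (June has 30).
Jul 3, 2071 → Aug 3, 2071: 31 days (July has 31).
Aug 3, 2071 → Sep 3, 2071: 31 days (August has 31).
Sep 3, 2071 → Oct 3, 2071: 30 days (September has 30).
Oct 3, 2071 → Oct 31, 2071: 28 days.
Total: 1823 days.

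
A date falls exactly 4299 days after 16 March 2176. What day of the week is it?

First find the weekday of Mar 16, 2176. Doomsday rule: the anchor day for the 2100s is Sunday. For year 76: 76÷12 = 6 r 4, and 4÷4 = 1, so 6+4+1 = 11.
Sunday + 11 ≡ Thursday — that's 2176's doomsday.
In March the doomsday date is Mar 14.
Mar 16 is 2 days after Mar 14; 2 mod 7 = 2, so Thursday + 2 = Saturday.
4299 mod 7 = 1, so 4299 days after a Saturday is Saturday + 1 = Sunday.

Sunday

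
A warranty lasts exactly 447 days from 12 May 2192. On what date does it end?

August 2, 2193

+365 (one year) → May 12, 2193 (82 left).
May has 31 days: +20 → Jun 1, 2193 (62 left).
Jun has 30 days: +30 → Jul 1, 2193 (32 left).
Jul has 31 days: +31 → Aug 1, 2193 (1 left).
+1 → Aug 2, 2193.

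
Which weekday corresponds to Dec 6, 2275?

Doomsday rule: the anchor day for the 2200s is Friday. For year 75: 75÷12 = 6 r 3, and 3÷4 = 0, so 6+3+0 = 9.
Friday + 9 ≡ Sunday — that's 2275's doomsday.
In December the doomsday date is Dec 12.
Dec 6 is 6 days before Dec 12; 6 mod 7 = 6, so Sunday − 6 = Monday.

Monday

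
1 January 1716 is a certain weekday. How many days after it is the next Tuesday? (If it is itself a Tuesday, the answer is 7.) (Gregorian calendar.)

Jan 1, 1716 is a Wednesday.
From Wednesday to the next Tuesday is 6 days.

6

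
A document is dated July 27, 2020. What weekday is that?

Doomsday rule: the anchor day for the 2000s is Tuesday. For year 20: 20÷12 = 1 r 8, and 8÷4 = 2, so 1+8+2 = 11.
Tuesday + 11 ≡ Saturday — that's 2020's doomsday.
In July the doomsday date is Jul 11.
Jul 27 is 16 days after Jul 11; 16 mod 7 = 2, so Saturday + 2 = Monday.

Monday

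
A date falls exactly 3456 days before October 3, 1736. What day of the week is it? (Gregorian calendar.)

First find the weekday of Oct 3, 1736. Doomsday rule: the anchor day for the 1700s is Sunday. For year 36: 36÷12 = 3 r 0, and 0÷4 = 0, so 3+0+0 = 3.
Sunday + 3 ≡ Wednesday — that's 1736's doomsday.
In October the doomsday date is Oct 10.
Oct 3 is 7 days before Oct 10; 7 mod 7 = 0, so Wednesday − 0 = Wednesday.
3456 mod 7 = 5, so 3456 days before a Wednesday is Wednesday − 5 = Friday.

Friday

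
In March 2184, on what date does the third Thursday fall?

March 1, 2184 is a Monday.
The first Thursday is therefore March 4 (3 days later).
The third Thursday is 4 + 2×7 = March 18.

March 18, 2184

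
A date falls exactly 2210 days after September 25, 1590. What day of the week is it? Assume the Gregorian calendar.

First find the weekday of Sep 25, 1590. Doomsday rule: the anchor day for the 1500s is Wednesday. For year 90: 90÷12 = 7 r 6, and 6÷4 = 1, so 7+6+1 = 14.
Wednesday + 14 ≡ Wednesday — that's 1590's doomsday.
In September the doomsday date is Sep 5.
Sep 25 is 20 days after Sep 5; 20 mod 7 = 6, so Wednesday + 6 = Tuesday.
2210 mod 7 = 5, so 2210 days after a Tuesday is Tuesday + 5 = Sunday.

Sunday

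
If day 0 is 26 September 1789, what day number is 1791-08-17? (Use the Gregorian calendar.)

690

Sep 26, 1789 → Sep 26, 1790: 365 days.
Sep 26, 1790 → Oct 26, 1790: 30 days (September has 30).
Oct 26, 1790 → Nov 26, 1790: 31 days (October has 31).
Nov 26, 1790 → Dec 26, 1790: 30 days (November has 30).
Dec 26, 1790 → Jan 26, 1791: 31 days (December has 31).
Jan 26, 1791 → Feb 26, 1791: 31 days (January has 31).
Feb 26, 1791 → Mar 26, 1791: 28 days (February has 28).
Mar 26, 1791 → Apr 26, 1791: 31 days (March has 31).
Apr 26, 1791 → May 26, 1791: 30 days (April has 30).
May 26, 1791 → Jun 26, 1791: 31 days (May has 31).
Jun 26, 1791 → Jul 26, 1791: 30 days (June has 30).
Jul 26, 1791 → Aug 17, 1791: 22 days.
Total: 690 days.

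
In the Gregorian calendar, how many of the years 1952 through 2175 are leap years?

Multiples of 4 in [1952,2175]: 56.
Of those, multiples of 100: 2 (not leap unless ÷400).
Multiples of 400: 1.
Leap years = 56 − 2 + 1 = 55.

55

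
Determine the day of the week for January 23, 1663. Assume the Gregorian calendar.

Doomsday rule: the anchor day for the 1600s is Tuesday. For year 63: 63÷12 = 5 r 3, and 3÷4 = 0, so 5+3+0 = 8.
Tuesday + 8 ≡ Wednesday — that's 1663's doomsday.
In January the doomsday date is Jan 3 (1663 is not a leap year).
Jan 23 is 20 days after Jan 3; 20 mod 7 = 6, so Wednesday + 6 = Tuesday.

Tuesday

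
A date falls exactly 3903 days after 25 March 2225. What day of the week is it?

Tuesday

Mar 25, 2225 is a Friday.
3903 mod 7 = 4, so 3903 days after a Friday is Friday + 4 = Tuesday.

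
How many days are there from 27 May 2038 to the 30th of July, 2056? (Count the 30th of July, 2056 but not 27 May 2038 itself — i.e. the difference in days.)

6639

May 27, 2038 → May 27, 2039: 365 days.
May 27, 2039 → May 27, 2040: 366 days (Feb 29, 2040 is in that span).
May 27, 2040 → May 27, 2041: 365 days.
May 27, 2041 → May 27, 2042: 365 days.
May 27, 2042 → May 27, 2043: 365 days.
May 27, 2043 → May 27, 2044: 366 days (Feb 29, 2044 is in that span).
May 27, 2044 → May 27, 2045: 365 days.
May 27, 2045 → May 27, 2046: 365 days.
May 27, 2046 → May 27, 2047: 365 days.
May 27, 2047 → May 27, 2048: 366 days (Feb 29, 2048 is in that span).
May 27, 2048 → May 27, 2049: 365 days.
May 27, 2049 → May 27, 2050: 365 days.
May 27, 2050 → May 27, 2051: 365 days.
May 27, 2051 → May 27, 2052: 366 days (Feb 29, 2052 is in that span).
May 27, 2052 → May 27, 2053: 365 days.
May 27, 2053 → May 27, 2054: 365 days.
May 27, 2054 → May 27, 2055: 365 days.
May 27, 2055 → May 27, 2056: 366 days (Feb 29, 2056 is in that span).
May 27, 2056 → Jun 27, 2056: 31 days (May has 31).
Jun 27, 2056 → Jul 27, 2056: 30 days (June has 30).
Jul 27, 2056 → Jul 30, 2056: 3 days.
Total: 6639 days.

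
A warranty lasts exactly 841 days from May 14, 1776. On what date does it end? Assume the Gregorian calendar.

September 2, 1778

+365 (one year) → May 14, 1777 (476 left).
+365 (one year) → May 14, 1778 (111 left).
May has 31 days: +18 → Jun 1, 1778 (93 left).
Jun has 30 days: +30 → Jul 1, 1778 (63 left).
Jul has 31 days: +31 → Aug 1, 1778 (32 left).
Aug has 31 days: +31 → Sep 1, 1778 (1 left).
+1 → Sep 2, 1778.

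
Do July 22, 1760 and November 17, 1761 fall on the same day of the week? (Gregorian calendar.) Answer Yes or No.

From Jul 22, 1760 to Nov 17, 1761 is 483 days.
483 mod 7 = 0, so they are the same weekday.
(Jul 22, 1760 is a Tuesday; Nov 17, 1761 is a Tuesday.)

Yes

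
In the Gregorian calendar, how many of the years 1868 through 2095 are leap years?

56

Multiples of 4 in [1868,2095]: 57.
Of those, multiples of 100: 2 (not leap unless ÷400).
Multiples of 400: 1.
Leap years = 57 − 2 + 1 = 56.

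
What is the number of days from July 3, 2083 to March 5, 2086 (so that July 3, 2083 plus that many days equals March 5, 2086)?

976

Jul 3, 2083 → Jul 3, 2084: 366 days (Feb 29, 2084 is in that span).
Jul 3, 2084 → Jul 3, 2085: 365 days.
Jul 3, 2085 → Aug 3, 2085: 31 days (July has 31).
Aug 3, 2085 → Sep 3, 2085: 31 days (August has 31).
Sep 3, 2085 → Oct 3, 2085: 30 days (September has 30).
Oct 3, 2085 → Nov 3, 2085: 31 days (October has 31).
Nov 3, 2085 → Dec 3, 2085: 30 days (November has 30).
Dec 3, 2085 → Jan 3, 2086: 31 days (December has 31).
Jan 3, 2086 → Feb 3, 2086: 31 days (January has 31).
Feb 3, 2086 → Mar 3, 2086: 28 days (February has 28).
Mar 3, 2086 → Mar 5, 2086: 2 days.
Total: 976 days.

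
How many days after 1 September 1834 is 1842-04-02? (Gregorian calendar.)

Sep 1, 1834 → Sep 1, 1835: 365 days.
Sep 1, 1835 → Sep 1, 1836: 366 days (Feb 29, 1836 is in that span).
Sep 1, 1836 → Sep 1, 1837: 365 days.
Sep 1, 1837 → Sep 1, 1838: 365 days.
Sep 1, 1838 → Sep 1, 1839: 365 days.
Sep 1, 1839 → Sep 1, 1840: 366 days (Feb 29, 1840 is in that span).
Sep 1, 1840 → Sep 1, 1841: 365 days.
Sep 1, 1841 → Oct 1, 1841: 30 days (September has 30).
Oct 1, 1841 → Nov 1, 1841: 31 days (October has 31).
Nov 1, 1841 → Dec 1, 1841: 30 days (November has 30).
Dec 1, 1841 → Jan 1, 1842: 31 days (December has 31).
Jan 1, 1842 → Feb 1, 1842: 31 days (January has 31).
Feb 1, 1842 → Mar 1, 1842: 28 days (February has 28).
Mar 1, 1842 → Apr 1, 1842: 31 days (March has 31).
Apr 1, 1842 → Apr 2, 1842: 1 days.
Total: 2770 days.

2770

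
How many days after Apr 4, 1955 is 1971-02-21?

Apr 4, 1955 → Apr 4, 1956: 366 days (Feb 29, 1956 is in that span).
Apr 4, 1956 → Apr 4, 1957: 365 days.
Apr 4, 1957 → Apr 4, 1958: 365 days.
Apr 4, 1958 → Apr 4, 1959: 365 days.
Apr 4, 1959 → Apr 4, 1960: 366 days (Feb 29, 1960 is in that span).
Apr 4, 1960 → Apr 4, 1961: 365 days.
Apr 4, 1961 → Apr 4, 1962: 365 days.
Apr 4, 1962 → Apr 4, 1963: 365 days.
Apr 4, 1963 → Apr 4, 1964: 366 days (Feb 29, 1964 is in that span).
Apr 4, 1964 → Apr 4, 1965: 365 days.
Apr 4, 1965 → Apr 4, 1966: 365 days.
Apr 4, 1966 → Apr 4, 1967: 365 days.
Apr 4, 1967 → Apr 4, 1968: 366 days (Feb 29, 1968 is in that span).
Apr 4, 1968 → Apr 4, 1969: 365 days.
Apr 4, 1969 → Apr 4, 1970: 365 days.
Apr 4, 1970 → May 4, 1970: 30 days (April has 30).
May 4, 1970 → Jun 4, 1970: 31 days (May has 31).
Jun 4, 1970 → Jul 4, 1970: 30 days (June has 30).
Jul 4, 1970 → Aug 4, 1970: 31 days (July has 31).
Aug 4, 1970 → Sep 4, 1970: 31 days (August has 31).
Sep 4, 1970 → Oct 4, 1970: 30 days (September has 30).
Oct 4, 1970 → Nov 4, 1970: 31 days (October has 31).
Nov 4, 1970 → Dec 4, 1970: 30 days (November has 30).
Dec 4, 1970 → Jan 4, 1971: 31 days (December has 31).
Jan 4, 1971 → Feb 4, 1971: 31 days (January has 31).
Feb 4, 1971 → Feb 21, 1971: 17 days.
Total: 5802 days.

5802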